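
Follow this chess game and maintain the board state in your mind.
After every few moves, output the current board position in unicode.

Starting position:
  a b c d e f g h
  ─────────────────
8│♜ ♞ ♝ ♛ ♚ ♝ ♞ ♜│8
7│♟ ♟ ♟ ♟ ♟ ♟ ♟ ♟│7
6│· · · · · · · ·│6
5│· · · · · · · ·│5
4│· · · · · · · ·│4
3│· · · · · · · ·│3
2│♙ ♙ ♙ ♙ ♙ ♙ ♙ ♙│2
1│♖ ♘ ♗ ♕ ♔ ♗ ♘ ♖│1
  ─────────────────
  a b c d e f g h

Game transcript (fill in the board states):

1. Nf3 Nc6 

  a b c d e f g h
  ─────────────────
8│♜ · ♝ ♛ ♚ ♝ ♞ ♜│8
7│♟ ♟ ♟ ♟ ♟ ♟ ♟ ♟│7
6│· · ♞ · · · · ·│6
5│· · · · · · · ·│5
4│· · · · · · · ·│4
3│· · · · · ♘ · ·│3
2│♙ ♙ ♙ ♙ ♙ ♙ ♙ ♙│2
1│♖ ♘ ♗ ♕ ♔ ♗ · ♖│1
  ─────────────────
  a b c d e f g h

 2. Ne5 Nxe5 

  a b c d e f g h
  ─────────────────
8│♜ · ♝ ♛ ♚ ♝ ♞ ♜│8
7│♟ ♟ ♟ ♟ ♟ ♟ ♟ ♟│7
6│· · · · · · · ·│6
5│· · · · ♞ · · ·│5
4│· · · · · · · ·│4
3│· · · · · · · ·│3
2│♙ ♙ ♙ ♙ ♙ ♙ ♙ ♙│2
1│♖ ♘ ♗ ♕ ♔ ♗ · ♖│1
  ─────────────────
  a b c d e f g h

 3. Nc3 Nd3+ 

  a b c d e f g h
  ─────────────────
8│♜ · ♝ ♛ ♚ ♝ ♞ ♜│8
7│♟ ♟ ♟ ♟ ♟ ♟ ♟ ♟│7
6│· · · · · · · ·│6
5│· · · · · · · ·│5
4│· · · · · · · ·│4
3│· · ♘ ♞ · · · ·│3
2│♙ ♙ ♙ ♙ ♙ ♙ ♙ ♙│2
1│♖ · ♗ ♕ ♔ ♗ · ♖│1
  ─────────────────
  a b c d e f g h

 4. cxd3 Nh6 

  a b c d e f g h
  ─────────────────
8│♜ · ♝ ♛ ♚ ♝ · ♜│8
7│♟ ♟ ♟ ♟ ♟ ♟ ♟ ♟│7
6│· · · · · · · ♞│6
5│· · · · · · · ·│5
4│· · · · · · · ·│4
3│· · ♘ ♙ · · · ·│3
2│♙ ♙ · ♙ ♙ ♙ ♙ ♙│2
1│♖ · ♗ ♕ ♔ ♗ · ♖│1
  ─────────────────
  a b c d e f g h

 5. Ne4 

  a b c d e f g h
  ─────────────────
8│♜ · ♝ ♛ ♚ ♝ · ♜│8
7│♟ ♟ ♟ ♟ ♟ ♟ ♟ ♟│7
6│· · · · · · · ♞│6
5│· · · · · · · ·│5
4│· · · · ♘ · · ·│4
3│· · · ♙ · · · ·│3
2│♙ ♙ · ♙ ♙ ♙ ♙ ♙│2
1│♖ · ♗ ♕ ♔ ♗ · ♖│1
  ─────────────────
  a b c d e f g h


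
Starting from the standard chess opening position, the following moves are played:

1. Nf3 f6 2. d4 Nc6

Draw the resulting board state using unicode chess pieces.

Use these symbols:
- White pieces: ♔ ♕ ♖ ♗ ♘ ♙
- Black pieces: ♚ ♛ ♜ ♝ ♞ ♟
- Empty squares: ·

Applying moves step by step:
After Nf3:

♜ ♞ ♝ ♛ ♚ ♝ ♞ ♜
♟ ♟ ♟ ♟ ♟ ♟ ♟ ♟
· · · · · · · ·
· · · · · · · ·
· · · · · · · ·
· · · · · ♘ · ·
♙ ♙ ♙ ♙ ♙ ♙ ♙ ♙
♖ ♘ ♗ ♕ ♔ ♗ · ♖


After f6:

♜ ♞ ♝ ♛ ♚ ♝ ♞ ♜
♟ ♟ ♟ ♟ ♟ · ♟ ♟
· · · · · ♟ · ·
· · · · · · · ·
· · · · · · · ·
· · · · · ♘ · ·
♙ ♙ ♙ ♙ ♙ ♙ ♙ ♙
♖ ♘ ♗ ♕ ♔ ♗ · ♖


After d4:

♜ ♞ ♝ ♛ ♚ ♝ ♞ ♜
♟ ♟ ♟ ♟ ♟ · ♟ ♟
· · · · · ♟ · ·
· · · · · · · ·
· · · ♙ · · · ·
· · · · · ♘ · ·
♙ ♙ ♙ · ♙ ♙ ♙ ♙
♖ ♘ ♗ ♕ ♔ ♗ · ♖


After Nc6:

♜ · ♝ ♛ ♚ ♝ ♞ ♜
♟ ♟ ♟ ♟ ♟ · ♟ ♟
· · ♞ · · ♟ · ·
· · · · · · · ·
· · · ♙ · · · ·
· · · · · ♘ · ·
♙ ♙ ♙ · ♙ ♙ ♙ ♙
♖ ♘ ♗ ♕ ♔ ♗ · ♖



  a b c d e f g h
  ─────────────────
8│♜ · ♝ ♛ ♚ ♝ ♞ ♜│8
7│♟ ♟ ♟ ♟ ♟ · ♟ ♟│7
6│· · ♞ · · ♟ · ·│6
5│· · · · · · · ·│5
4│· · · ♙ · · · ·│4
3│· · · · · ♘ · ·│3
2│♙ ♙ ♙ · ♙ ♙ ♙ ♙│2
1│♖ ♘ ♗ ♕ ♔ ♗ · ♖│1
  ─────────────────
  a b c d e f g h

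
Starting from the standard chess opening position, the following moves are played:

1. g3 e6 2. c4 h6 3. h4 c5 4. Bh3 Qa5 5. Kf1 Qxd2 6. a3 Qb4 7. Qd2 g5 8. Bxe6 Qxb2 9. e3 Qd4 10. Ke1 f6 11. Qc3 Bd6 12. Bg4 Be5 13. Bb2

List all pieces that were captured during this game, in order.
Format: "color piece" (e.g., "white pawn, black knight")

Tracking captures:
  Qxd2: captured white pawn
  Bxe6: captured black pawn
  Qxb2: captured white pawn

white pawn, black pawn, white pawn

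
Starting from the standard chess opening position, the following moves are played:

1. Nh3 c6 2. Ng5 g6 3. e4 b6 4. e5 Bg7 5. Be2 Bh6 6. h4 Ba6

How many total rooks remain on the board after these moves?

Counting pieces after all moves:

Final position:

  a b c d e f g h
  ─────────────────
8│♜ ♞ · ♛ ♚ · ♞ ♜│8
7│♟ · · ♟ ♟ ♟ · ♟│7
6│♝ ♟ ♟ · · · ♟ ♝│6
5│· · · · ♙ · ♘ ·│5
4│· · · · · · · ♙│4
3│· · · · · · · ·│3
2│♙ ♙ ♙ ♙ ♗ ♙ ♙ ·│2
1│♖ ♘ ♗ ♕ ♔ · · ♖│1
  ─────────────────
  a b c d e f g h


4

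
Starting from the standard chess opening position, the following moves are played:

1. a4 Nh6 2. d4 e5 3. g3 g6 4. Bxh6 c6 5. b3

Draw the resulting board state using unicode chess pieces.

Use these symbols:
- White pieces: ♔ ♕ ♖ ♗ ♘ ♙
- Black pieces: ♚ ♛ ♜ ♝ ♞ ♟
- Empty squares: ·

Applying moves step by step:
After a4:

♜ ♞ ♝ ♛ ♚ ♝ ♞ ♜
♟ ♟ ♟ ♟ ♟ ♟ ♟ ♟
· · · · · · · ·
· · · · · · · ·
♙ · · · · · · ·
· · · · · · · ·
· ♙ ♙ ♙ ♙ ♙ ♙ ♙
♖ ♘ ♗ ♕ ♔ ♗ ♘ ♖


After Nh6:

♜ ♞ ♝ ♛ ♚ ♝ · ♜
♟ ♟ ♟ ♟ ♟ ♟ ♟ ♟
· · · · · · · ♞
· · · · · · · ·
♙ · · · · · · ·
· · · · · · · ·
· ♙ ♙ ♙ ♙ ♙ ♙ ♙
♖ ♘ ♗ ♕ ♔ ♗ ♘ ♖


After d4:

♜ ♞ ♝ ♛ ♚ ♝ · ♜
♟ ♟ ♟ ♟ ♟ ♟ ♟ ♟
· · · · · · · ♞
· · · · · · · ·
♙ · · ♙ · · · ·
· · · · · · · ·
· ♙ ♙ · ♙ ♙ ♙ ♙
♖ ♘ ♗ ♕ ♔ ♗ ♘ ♖


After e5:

♜ ♞ ♝ ♛ ♚ ♝ · ♜
♟ ♟ ♟ ♟ · ♟ ♟ ♟
· · · · · · · ♞
· · · · ♟ · · ·
♙ · · ♙ · · · ·
· · · · · · · ·
· ♙ ♙ · ♙ ♙ ♙ ♙
♖ ♘ ♗ ♕ ♔ ♗ ♘ ♖


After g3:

♜ ♞ ♝ ♛ ♚ ♝ · ♜
♟ ♟ ♟ ♟ · ♟ ♟ ♟
· · · · · · · ♞
· · · · ♟ · · ·
♙ · · ♙ · · · ·
· · · · · · ♙ ·
· ♙ ♙ · ♙ ♙ · ♙
♖ ♘ ♗ ♕ ♔ ♗ ♘ ♖


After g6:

♜ ♞ ♝ ♛ ♚ ♝ · ♜
♟ ♟ ♟ ♟ · ♟ · ♟
· · · · · · ♟ ♞
· · · · ♟ · · ·
♙ · · ♙ · · · ·
· · · · · · ♙ ·
· ♙ ♙ · ♙ ♙ · ♙
♖ ♘ ♗ ♕ ♔ ♗ ♘ ♖


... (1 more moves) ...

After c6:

♜ ♞ ♝ ♛ ♚ ♝ · ♜
♟ ♟ · ♟ · ♟ · ♟
· · ♟ · · · ♟ ♗
· · · · ♟ · · ·
♙ · · ♙ · · · ·
· · · · · · ♙ ·
· ♙ ♙ · ♙ ♙ · ♙
♖ ♘ · ♕ ♔ ♗ ♘ ♖


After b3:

♜ ♞ ♝ ♛ ♚ ♝ · ♜
♟ ♟ · ♟ · ♟ · ♟
· · ♟ · · · ♟ ♗
· · · · ♟ · · ·
♙ · · ♙ · · · ·
· ♙ · · · · ♙ ·
· · ♙ · ♙ ♙ · ♙
♖ ♘ · ♕ ♔ ♗ ♘ ♖



  a b c d e f g h
  ─────────────────
8│♜ ♞ ♝ ♛ ♚ ♝ · ♜│8
7│♟ ♟ · ♟ · ♟ · ♟│7
6│· · ♟ · · · ♟ ♗│6
5│· · · · ♟ · · ·│5
4│♙ · · ♙ · · · ·│4
3│· ♙ · · · · ♙ ·│3
2│· · ♙ · ♙ ♙ · ♙│2
1│♖ ♘ · ♕ ♔ ♗ ♘ ♖│1
  ─────────────────
  a b c d e f g h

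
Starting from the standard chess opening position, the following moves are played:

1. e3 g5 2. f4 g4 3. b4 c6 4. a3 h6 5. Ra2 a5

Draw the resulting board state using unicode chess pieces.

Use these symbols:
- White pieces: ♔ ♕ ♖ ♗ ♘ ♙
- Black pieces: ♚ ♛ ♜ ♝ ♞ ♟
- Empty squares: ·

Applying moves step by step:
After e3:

♜ ♞ ♝ ♛ ♚ ♝ ♞ ♜
♟ ♟ ♟ ♟ ♟ ♟ ♟ ♟
· · · · · · · ·
· · · · · · · ·
· · · · · · · ·
· · · · ♙ · · ·
♙ ♙ ♙ ♙ · ♙ ♙ ♙
♖ ♘ ♗ ♕ ♔ ♗ ♘ ♖


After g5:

♜ ♞ ♝ ♛ ♚ ♝ ♞ ♜
♟ ♟ ♟ ♟ ♟ ♟ · ♟
· · · · · · · ·
· · · · · · ♟ ·
· · · · · · · ·
· · · · ♙ · · ·
♙ ♙ ♙ ♙ · ♙ ♙ ♙
♖ ♘ ♗ ♕ ♔ ♗ ♘ ♖


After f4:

♜ ♞ ♝ ♛ ♚ ♝ ♞ ♜
♟ ♟ ♟ ♟ ♟ ♟ · ♟
· · · · · · · ·
· · · · · · ♟ ·
· · · · · ♙ · ·
· · · · ♙ · · ·
♙ ♙ ♙ ♙ · · ♙ ♙
♖ ♘ ♗ ♕ ♔ ♗ ♘ ♖


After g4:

♜ ♞ ♝ ♛ ♚ ♝ ♞ ♜
♟ ♟ ♟ ♟ ♟ ♟ · ♟
· · · · · · · ·
· · · · · · · ·
· · · · · ♙ ♟ ·
· · · · ♙ · · ·
♙ ♙ ♙ ♙ · · ♙ ♙
♖ ♘ ♗ ♕ ♔ ♗ ♘ ♖


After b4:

♜ ♞ ♝ ♛ ♚ ♝ ♞ ♜
♟ ♟ ♟ ♟ ♟ ♟ · ♟
· · · · · · · ·
· · · · · · · ·
· ♙ · · · ♙ ♟ ·
· · · · ♙ · · ·
♙ · ♙ ♙ · · ♙ ♙
♖ ♘ ♗ ♕ ♔ ♗ ♘ ♖


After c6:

♜ ♞ ♝ ♛ ♚ ♝ ♞ ♜
♟ ♟ · ♟ ♟ ♟ · ♟
· · ♟ · · · · ·
· · · · · · · ·
· ♙ · · · ♙ ♟ ·
· · · · ♙ · · ·
♙ · ♙ ♙ · · ♙ ♙
♖ ♘ ♗ ♕ ♔ ♗ ♘ ♖


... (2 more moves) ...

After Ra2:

♜ ♞ ♝ ♛ ♚ ♝ ♞ ♜
♟ ♟ · ♟ ♟ ♟ · ·
· · ♟ · · · · ♟
· · · · · · · ·
· ♙ · · · ♙ ♟ ·
♙ · · · ♙ · · ·
♖ · ♙ ♙ · · ♙ ♙
· ♘ ♗ ♕ ♔ ♗ ♘ ♖


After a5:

♜ ♞ ♝ ♛ ♚ ♝ ♞ ♜
· ♟ · ♟ ♟ ♟ · ·
· · ♟ · · · · ♟
♟ · · · · · · ·
· ♙ · · · ♙ ♟ ·
♙ · · · ♙ · · ·
♖ · ♙ ♙ · · ♙ ♙
· ♘ ♗ ♕ ♔ ♗ ♘ ♖



  a b c d e f g h
  ─────────────────
8│♜ ♞ ♝ ♛ ♚ ♝ ♞ ♜│8
7│· ♟ · ♟ ♟ ♟ · ·│7
6│· · ♟ · · · · ♟│6
5│♟ · · · · · · ·│5
4│· ♙ · · · ♙ ♟ ·│4
3│♙ · · · ♙ · · ·│3
2│♖ · ♙ ♙ · · ♙ ♙│2
1│· ♘ ♗ ♕ ♔ ♗ ♘ ♖│1
  ─────────────────
  a b c d e f g h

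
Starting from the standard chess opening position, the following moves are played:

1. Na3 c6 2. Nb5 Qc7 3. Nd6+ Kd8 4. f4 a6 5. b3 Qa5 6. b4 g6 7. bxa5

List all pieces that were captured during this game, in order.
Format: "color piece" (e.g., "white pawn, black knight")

Tracking captures:
  bxa5: captured black queen

black queen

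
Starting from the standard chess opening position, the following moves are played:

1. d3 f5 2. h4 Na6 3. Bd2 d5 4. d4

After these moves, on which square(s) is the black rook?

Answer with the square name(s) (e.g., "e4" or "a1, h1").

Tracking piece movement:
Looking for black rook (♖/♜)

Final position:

  a b c d e f g h
  ─────────────────
8│♜ · ♝ ♛ ♚ ♝ ♞ ♜│8
7│♟ ♟ ♟ · ♟ · ♟ ♟│7
6│♞ · · · · · · ·│6
5│· · · ♟ · ♟ · ·│5
4│· · · ♙ · · · ♙│4
3│· · · · · · · ·│3
2│♙ ♙ ♙ ♗ ♙ ♙ ♙ ·│2
1│♖ ♘ · ♕ ♔ ♗ ♘ ♖│1
  ─────────────────
  a b c d e f g h


a8, h8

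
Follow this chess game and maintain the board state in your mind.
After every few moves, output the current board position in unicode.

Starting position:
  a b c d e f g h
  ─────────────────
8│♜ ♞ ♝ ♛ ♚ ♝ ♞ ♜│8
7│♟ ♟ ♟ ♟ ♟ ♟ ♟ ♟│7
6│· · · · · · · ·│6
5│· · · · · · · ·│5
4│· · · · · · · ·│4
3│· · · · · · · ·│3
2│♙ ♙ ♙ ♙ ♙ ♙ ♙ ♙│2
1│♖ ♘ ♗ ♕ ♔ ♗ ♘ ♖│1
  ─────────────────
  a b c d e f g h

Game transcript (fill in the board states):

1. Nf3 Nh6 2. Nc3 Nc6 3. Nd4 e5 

  a b c d e f g h
  ─────────────────
8│♜ · ♝ ♛ ♚ ♝ · ♜│8
7│♟ ♟ ♟ ♟ · ♟ ♟ ♟│7
6│· · ♞ · · · · ♞│6
5│· · · · ♟ · · ·│5
4│· · · ♘ · · · ·│4
3│· · ♘ · · · · ·│3
2│♙ ♙ ♙ ♙ ♙ ♙ ♙ ♙│2
1│♖ · ♗ ♕ ♔ ♗ · ♖│1
  ─────────────────
  a b c d e f g h

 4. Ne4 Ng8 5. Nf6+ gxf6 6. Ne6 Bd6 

  a b c d e f g h
  ─────────────────
8│♜ · ♝ ♛ ♚ · ♞ ♜│8
7│♟ ♟ ♟ ♟ · ♟ · ♟│7
6│· · ♞ ♝ ♘ ♟ · ·│6
5│· · · · ♟ · · ·│5
4│· · · · · · · ·│4
3│· · · · · · · ·│3
2│♙ ♙ ♙ ♙ ♙ ♙ ♙ ♙│2
1│♖ · ♗ ♕ ♔ ♗ · ♖│1
  ─────────────────
  a b c d e f g h

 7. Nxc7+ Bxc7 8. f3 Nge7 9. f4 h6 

  a b c d e f g h
  ─────────────────
8│♜ · ♝ ♛ ♚ · · ♜│8
7│♟ ♟ ♝ ♟ ♞ ♟ · ·│7
6│· · ♞ · · ♟ · ♟│6
5│· · · · ♟ · · ·│5
4│· · · · · ♙ · ·│4
3│· · · · · · · ·│3
2│♙ ♙ ♙ ♙ ♙ · ♙ ♙│2
1│♖ · ♗ ♕ ♔ ♗ · ♖│1
  ─────────────────
  a b c d e f g h

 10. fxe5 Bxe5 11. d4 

  a b c d e f g h
  ─────────────────
8│♜ · ♝ ♛ ♚ · · ♜│8
7│♟ ♟ · ♟ ♞ ♟ · ·│7
6│· · ♞ · · ♟ · ♟│6
5│· · · · ♝ · · ·│5
4│· · · ♙ · · · ·│4
3│· · · · · · · ·│3
2│♙ ♙ ♙ · ♙ · ♙ ♙│2
1│♖ · ♗ ♕ ♔ ♗ · ♖│1
  ─────────────────
  a b c d e f g h


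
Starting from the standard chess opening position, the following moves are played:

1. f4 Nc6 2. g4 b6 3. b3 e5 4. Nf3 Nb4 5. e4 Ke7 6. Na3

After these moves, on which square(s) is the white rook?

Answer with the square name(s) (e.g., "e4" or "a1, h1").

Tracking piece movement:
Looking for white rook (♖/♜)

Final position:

  a b c d e f g h
  ─────────────────
8│♜ · ♝ ♛ · ♝ ♞ ♜│8
7│♟ · ♟ ♟ ♚ ♟ ♟ ♟│7
6│· ♟ · · · · · ·│6
5│· · · · ♟ · · ·│5
4│· ♞ · · ♙ ♙ ♙ ·│4
3│♘ ♙ · · · ♘ · ·│3
2│♙ · ♙ ♙ · · · ♙│2
1│♖ · ♗ ♕ ♔ ♗ · ♖│1
  ─────────────────
  a b c d e f g h


a1, h1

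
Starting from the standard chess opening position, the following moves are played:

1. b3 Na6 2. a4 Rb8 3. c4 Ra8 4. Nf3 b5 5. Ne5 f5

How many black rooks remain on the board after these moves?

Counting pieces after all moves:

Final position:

  a b c d e f g h
  ─────────────────
8│♜ · ♝ ♛ ♚ ♝ ♞ ♜│8
7│♟ · ♟ ♟ ♟ · ♟ ♟│7
6│♞ · · · · · · ·│6
5│· ♟ · · ♘ ♟ · ·│5
4│♙ · ♙ · · · · ·│4
3│· ♙ · · · · · ·│3
2│· · · ♙ ♙ ♙ ♙ ♙│2
1│♖ ♘ ♗ ♕ ♔ ♗ · ♖│1
  ─────────────────
  a b c d e f g h


2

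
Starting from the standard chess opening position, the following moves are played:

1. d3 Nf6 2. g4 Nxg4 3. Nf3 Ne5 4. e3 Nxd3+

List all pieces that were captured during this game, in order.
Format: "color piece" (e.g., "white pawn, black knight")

Tracking captures:
  Nxg4: captured white pawn
  Nxd3+: captured white pawn

white pawn, white pawn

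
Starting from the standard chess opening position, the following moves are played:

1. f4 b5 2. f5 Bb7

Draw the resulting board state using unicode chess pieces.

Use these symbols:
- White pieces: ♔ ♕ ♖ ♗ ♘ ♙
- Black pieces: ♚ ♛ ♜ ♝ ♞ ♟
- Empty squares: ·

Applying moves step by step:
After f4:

♜ ♞ ♝ ♛ ♚ ♝ ♞ ♜
♟ ♟ ♟ ♟ ♟ ♟ ♟ ♟
· · · · · · · ·
· · · · · · · ·
· · · · · ♙ · ·
· · · · · · · ·
♙ ♙ ♙ ♙ ♙ · ♙ ♙
♖ ♘ ♗ ♕ ♔ ♗ ♘ ♖


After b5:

♜ ♞ ♝ ♛ ♚ ♝ ♞ ♜
♟ · ♟ ♟ ♟ ♟ ♟ ♟
· · · · · · · ·
· ♟ · · · · · ·
· · · · · ♙ · ·
· · · · · · · ·
♙ ♙ ♙ ♙ ♙ · ♙ ♙
♖ ♘ ♗ ♕ ♔ ♗ ♘ ♖


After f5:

♜ ♞ ♝ ♛ ♚ ♝ ♞ ♜
♟ · ♟ ♟ ♟ ♟ ♟ ♟
· · · · · · · ·
· ♟ · · · ♙ · ·
· · · · · · · ·
· · · · · · · ·
♙ ♙ ♙ ♙ ♙ · ♙ ♙
♖ ♘ ♗ ♕ ♔ ♗ ♘ ♖


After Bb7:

♜ ♞ · ♛ ♚ ♝ ♞ ♜
♟ ♝ ♟ ♟ ♟ ♟ ♟ ♟
· · · · · · · ·
· ♟ · · · ♙ · ·
· · · · · · · ·
· · · · · · · ·
♙ ♙ ♙ ♙ ♙ · ♙ ♙
♖ ♘ ♗ ♕ ♔ ♗ ♘ ♖



  a b c d e f g h
  ─────────────────
8│♜ ♞ · ♛ ♚ ♝ ♞ ♜│8
7│♟ ♝ ♟ ♟ ♟ ♟ ♟ ♟│7
6│· · · · · · · ·│6
5│· ♟ · · · ♙ · ·│5
4│· · · · · · · ·│4
3│· · · · · · · ·│3
2│♙ ♙ ♙ ♙ ♙ · ♙ ♙│2
1│♖ ♘ ♗ ♕ ♔ ♗ ♘ ♖│1
  ─────────────────
  a b c d e f g h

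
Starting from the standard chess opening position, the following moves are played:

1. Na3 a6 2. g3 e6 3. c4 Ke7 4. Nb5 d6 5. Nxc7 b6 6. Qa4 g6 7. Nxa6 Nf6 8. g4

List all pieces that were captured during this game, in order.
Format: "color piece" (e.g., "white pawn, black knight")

Tracking captures:
  Nxc7: captured black pawn
  Nxa6: captured black pawn

black pawn, black pawn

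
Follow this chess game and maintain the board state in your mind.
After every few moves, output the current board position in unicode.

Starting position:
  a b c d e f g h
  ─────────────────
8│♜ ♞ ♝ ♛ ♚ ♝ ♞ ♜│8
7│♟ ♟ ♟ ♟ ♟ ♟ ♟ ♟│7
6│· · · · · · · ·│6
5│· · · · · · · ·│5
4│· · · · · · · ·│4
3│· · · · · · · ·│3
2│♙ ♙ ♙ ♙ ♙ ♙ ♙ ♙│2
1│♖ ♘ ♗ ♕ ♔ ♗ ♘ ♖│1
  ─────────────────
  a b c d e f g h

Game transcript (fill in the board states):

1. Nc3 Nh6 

  a b c d e f g h
  ─────────────────
8│♜ ♞ ♝ ♛ ♚ ♝ · ♜│8
7│♟ ♟ ♟ ♟ ♟ ♟ ♟ ♟│7
6│· · · · · · · ♞│6
5│· · · · · · · ·│5
4│· · · · · · · ·│4
3│· · ♘ · · · · ·│3
2│♙ ♙ ♙ ♙ ♙ ♙ ♙ ♙│2
1│♖ · ♗ ♕ ♔ ♗ ♘ ♖│1
  ─────────────────
  a b c d e f g h

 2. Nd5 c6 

  a b c d e f g h
  ─────────────────
8│♜ ♞ ♝ ♛ ♚ ♝ · ♜│8
7│♟ ♟ · ♟ ♟ ♟ ♟ ♟│7
6│· · ♟ · · · · ♞│6
5│· · · ♘ · · · ·│5
4│· · · · · · · ·│4
3│· · · · · · · ·│3
2│♙ ♙ ♙ ♙ ♙ ♙ ♙ ♙│2
1│♖ · ♗ ♕ ♔ ♗ ♘ ♖│1
  ─────────────────
  a b c d e f g h

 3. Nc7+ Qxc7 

  a b c d e f g h
  ─────────────────
8│♜ ♞ ♝ · ♚ ♝ · ♜│8
7│♟ ♟ ♛ ♟ ♟ ♟ ♟ ♟│7
6│· · ♟ · · · · ♞│6
5│· · · · · · · ·│5
4│· · · · · · · ·│4
3│· · · · · · · ·│3
2│♙ ♙ ♙ ♙ ♙ ♙ ♙ ♙│2
1│♖ · ♗ ♕ ♔ ♗ ♘ ♖│1
  ─────────────────
  a b c d e f g h

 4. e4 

  a b c d e f g h
  ─────────────────
8│♜ ♞ ♝ · ♚ ♝ · ♜│8
7│♟ ♟ ♛ ♟ ♟ ♟ ♟ ♟│7
6│· · ♟ · · · · ♞│6
5│· · · · · · · ·│5
4│· · · · ♙ · · ·│4
3│· · · · · · · ·│3
2│♙ ♙ ♙ ♙ · ♙ ♙ ♙│2
1│♖ · ♗ ♕ ♔ ♗ ♘ ♖│1
  ─────────────────
  a b c d e f g h


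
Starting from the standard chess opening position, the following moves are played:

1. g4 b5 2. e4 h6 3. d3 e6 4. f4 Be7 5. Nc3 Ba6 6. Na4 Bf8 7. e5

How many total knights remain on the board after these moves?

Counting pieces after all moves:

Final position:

  a b c d e f g h
  ─────────────────
8│♜ ♞ · ♛ ♚ ♝ ♞ ♜│8
7│♟ · ♟ ♟ · ♟ ♟ ·│7
6│♝ · · · ♟ · · ♟│6
5│· ♟ · · ♙ · · ·│5
4│♘ · · · · ♙ ♙ ·│4
3│· · · ♙ · · · ·│3
2│♙ ♙ ♙ · · · · ♙│2
1│♖ · ♗ ♕ ♔ ♗ ♘ ♖│1
  ─────────────────
  a b c d e f g h


4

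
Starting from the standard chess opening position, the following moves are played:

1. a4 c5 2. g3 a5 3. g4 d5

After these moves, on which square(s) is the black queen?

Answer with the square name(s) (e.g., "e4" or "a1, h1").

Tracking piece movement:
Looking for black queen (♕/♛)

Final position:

  a b c d e f g h
  ─────────────────
8│♜ ♞ ♝ ♛ ♚ ♝ ♞ ♜│8
7│· ♟ · · ♟ ♟ ♟ ♟│7
6│· · · · · · · ·│6
5│♟ · ♟ ♟ · · · ·│5
4│♙ · · · · · ♙ ·│4
3│· · · · · · · ·│3
2│· ♙ ♙ ♙ ♙ ♙ · ♙│2
1│♖ ♘ ♗ ♕ ♔ ♗ ♘ ♖│1
  ─────────────────
  a b c d e f g h


d8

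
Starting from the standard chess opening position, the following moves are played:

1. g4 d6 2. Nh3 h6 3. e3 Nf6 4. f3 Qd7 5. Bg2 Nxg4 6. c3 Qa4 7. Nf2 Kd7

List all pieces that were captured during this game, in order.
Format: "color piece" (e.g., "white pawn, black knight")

Tracking captures:
  Nxg4: captured white pawn

white pawn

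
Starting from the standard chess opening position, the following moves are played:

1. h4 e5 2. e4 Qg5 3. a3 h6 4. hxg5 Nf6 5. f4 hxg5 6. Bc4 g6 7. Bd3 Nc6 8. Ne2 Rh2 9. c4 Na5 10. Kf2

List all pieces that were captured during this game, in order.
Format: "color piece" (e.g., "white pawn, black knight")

Tracking captures:
  hxg5: captured black queen
  hxg5: captured white pawn

black queen, white pawn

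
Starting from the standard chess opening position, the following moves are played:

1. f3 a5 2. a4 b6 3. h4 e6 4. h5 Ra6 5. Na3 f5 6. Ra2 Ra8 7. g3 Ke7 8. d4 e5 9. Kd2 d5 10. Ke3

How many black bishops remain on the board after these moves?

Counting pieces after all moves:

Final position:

  a b c d e f g h
  ─────────────────
8│♜ ♞ ♝ ♛ · ♝ ♞ ♜│8
7│· · ♟ · ♚ · ♟ ♟│7
6│· ♟ · · · · · ·│6
5│♟ · · ♟ ♟ ♟ · ♙│5
4│♙ · · ♙ · · · ·│4
3│♘ · · · ♔ ♙ ♙ ·│3
2│♖ ♙ ♙ · ♙ · · ·│2
1│· · ♗ ♕ · ♗ ♘ ♖│1
  ─────────────────
  a b c d e f g h


2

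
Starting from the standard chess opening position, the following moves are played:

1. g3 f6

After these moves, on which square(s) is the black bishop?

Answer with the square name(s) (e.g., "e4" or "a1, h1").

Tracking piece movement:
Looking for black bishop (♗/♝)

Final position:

  a b c d e f g h
  ─────────────────
8│♜ ♞ ♝ ♛ ♚ ♝ ♞ ♜│8
7│♟ ♟ ♟ ♟ ♟ · ♟ ♟│7
6│· · · · · ♟ · ·│6
5│· · · · · · · ·│5
4│· · · · · · · ·│4
3│· · · · · · ♙ ·│3
2│♙ ♙ ♙ ♙ ♙ ♙ · ♙│2
1│♖ ♘ ♗ ♕ ♔ ♗ ♘ ♖│1
  ─────────────────
  a b c d e f g h


c8, f8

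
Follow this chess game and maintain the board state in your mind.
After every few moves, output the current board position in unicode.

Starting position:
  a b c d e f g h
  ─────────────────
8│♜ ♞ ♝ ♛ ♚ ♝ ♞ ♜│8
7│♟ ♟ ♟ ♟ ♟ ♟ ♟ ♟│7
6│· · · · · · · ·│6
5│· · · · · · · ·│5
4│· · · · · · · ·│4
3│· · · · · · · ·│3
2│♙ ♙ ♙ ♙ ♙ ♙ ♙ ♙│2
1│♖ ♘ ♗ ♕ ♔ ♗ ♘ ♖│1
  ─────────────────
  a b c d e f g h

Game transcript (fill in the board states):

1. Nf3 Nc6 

  a b c d e f g h
  ─────────────────
8│♜ · ♝ ♛ ♚ ♝ ♞ ♜│8
7│♟ ♟ ♟ ♟ ♟ ♟ ♟ ♟│7
6│· · ♞ · · · · ·│6
5│· · · · · · · ·│5
4│· · · · · · · ·│4
3│· · · · · ♘ · ·│3
2│♙ ♙ ♙ ♙ ♙ ♙ ♙ ♙│2
1│♖ ♘ ♗ ♕ ♔ ♗ · ♖│1
  ─────────────────
  a b c d e f g h

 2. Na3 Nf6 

  a b c d e f g h
  ─────────────────
8│♜ · ♝ ♛ ♚ ♝ · ♜│8
7│♟ ♟ ♟ ♟ ♟ ♟ ♟ ♟│7
6│· · ♞ · · ♞ · ·│6
5│· · · · · · · ·│5
4│· · · · · · · ·│4
3│♘ · · · · ♘ · ·│3
2│♙ ♙ ♙ ♙ ♙ ♙ ♙ ♙│2
1│♖ · ♗ ♕ ♔ ♗ · ♖│1
  ─────────────────
  a b c d e f g h

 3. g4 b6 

  a b c d e f g h
  ─────────────────
8│♜ · ♝ ♛ ♚ ♝ · ♜│8
7│♟ · ♟ ♟ ♟ ♟ ♟ ♟│7
6│· ♟ ♞ · · ♞ · ·│6
5│· · · · · · · ·│5
4│· · · · · · ♙ ·│4
3│♘ · · · · ♘ · ·│3
2│♙ ♙ ♙ ♙ ♙ ♙ · ♙│2
1│♖ · ♗ ♕ ♔ ♗ · ♖│1
  ─────────────────
  a b c d e f g h

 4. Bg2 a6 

  a b c d e f g h
  ─────────────────
8│♜ · ♝ ♛ ♚ ♝ · ♜│8
7│· · ♟ ♟ ♟ ♟ ♟ ♟│7
6│♟ ♟ ♞ · · ♞ · ·│6
5│· · · · · · · ·│5
4│· · · · · · ♙ ·│4
3│♘ · · · · ♘ · ·│3
2│♙ ♙ ♙ ♙ ♙ ♙ ♗ ♙│2
1│♖ · ♗ ♕ ♔ · · ♖│1
  ─────────────────
  a b c d e f g h



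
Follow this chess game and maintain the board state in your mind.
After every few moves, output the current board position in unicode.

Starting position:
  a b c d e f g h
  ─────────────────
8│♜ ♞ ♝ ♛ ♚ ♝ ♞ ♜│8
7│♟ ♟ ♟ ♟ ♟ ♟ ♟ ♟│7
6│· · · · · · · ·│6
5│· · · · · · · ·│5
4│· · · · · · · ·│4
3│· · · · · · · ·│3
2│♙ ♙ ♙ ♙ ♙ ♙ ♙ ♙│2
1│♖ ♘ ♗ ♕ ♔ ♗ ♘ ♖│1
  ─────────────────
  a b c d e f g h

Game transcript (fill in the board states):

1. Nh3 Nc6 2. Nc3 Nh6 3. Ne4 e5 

  a b c d e f g h
  ─────────────────
8│♜ · ♝ ♛ ♚ ♝ · ♜│8
7│♟ ♟ ♟ ♟ · ♟ ♟ ♟│7
6│· · ♞ · · · · ♞│6
5│· · · · ♟ · · ·│5
4│· · · · ♘ · · ·│4
3│· · · · · · · ♘│3
2│♙ ♙ ♙ ♙ ♙ ♙ ♙ ♙│2
1│♖ · ♗ ♕ ♔ ♗ · ♖│1
  ─────────────────
  a b c d e f g h

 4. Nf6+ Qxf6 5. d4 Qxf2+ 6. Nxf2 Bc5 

  a b c d e f g h
  ─────────────────
8│♜ · ♝ · ♚ · · ♜│8
7│♟ ♟ ♟ ♟ · ♟ ♟ ♟│7
6│· · ♞ · · · · ♞│6
5│· · ♝ · ♟ · · ·│5
4│· · · ♙ · · · ·│4
3│· · · · · · · ·│3
2│♙ ♙ ♙ · ♙ ♘ ♙ ♙│2
1│♖ · ♗ ♕ ♔ ♗ · ♖│1
  ─────────────────
  a b c d e f g h

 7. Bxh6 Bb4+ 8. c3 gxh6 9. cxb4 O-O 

  a b c d e f g h
  ─────────────────
8│♜ · ♝ · · ♜ ♚ ·│8
7│♟ ♟ ♟ ♟ · ♟ · ♟│7
6│· · ♞ · · · · ♟│6
5│· · · · ♟ · · ·│5
4│· ♙ · ♙ · · · ·│4
3│· · · · · · · ·│3
2│♙ ♙ · · ♙ ♘ ♙ ♙│2
1│♖ · · ♕ ♔ ♗ · ♖│1
  ─────────────────
  a b c d e f g h

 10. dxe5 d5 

  a b c d e f g h
  ─────────────────
8│♜ · ♝ · · ♜ ♚ ·│8
7│♟ ♟ ♟ · · ♟ · ♟│7
6│· · ♞ · · · · ♟│6
5│· · · ♟ ♙ · · ·│5
4│· ♙ · · · · · ·│4
3│· · · · · · · ·│3
2│♙ ♙ · · ♙ ♘ ♙ ♙│2
1│♖ · · ♕ ♔ ♗ · ♖│1
  ─────────────────
  a b c d e f g h


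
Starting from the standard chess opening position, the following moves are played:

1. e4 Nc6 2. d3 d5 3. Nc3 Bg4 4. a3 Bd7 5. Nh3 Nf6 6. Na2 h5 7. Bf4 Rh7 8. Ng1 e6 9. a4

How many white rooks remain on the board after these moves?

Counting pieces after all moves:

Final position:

  a b c d e f g h
  ─────────────────
8│♜ · · ♛ ♚ ♝ · ·│8
7│♟ ♟ ♟ ♝ · ♟ ♟ ♜│7
6│· · ♞ · ♟ ♞ · ·│6
5│· · · ♟ · · · ♟│5
4│♙ · · · ♙ ♗ · ·│4
3│· · · ♙ · · · ·│3
2│♘ ♙ ♙ · · ♙ ♙ ♙│2
1│♖ · · ♕ ♔ ♗ ♘ ♖│1
  ─────────────────
  a b c d e f g h


2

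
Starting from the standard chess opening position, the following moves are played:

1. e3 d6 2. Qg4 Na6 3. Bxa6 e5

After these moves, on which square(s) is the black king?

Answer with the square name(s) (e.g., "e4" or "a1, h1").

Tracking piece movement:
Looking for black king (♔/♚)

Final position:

  a b c d e f g h
  ─────────────────
8│♜ · ♝ ♛ ♚ ♝ ♞ ♜│8
7│♟ ♟ ♟ · · ♟ ♟ ♟│7
6│♗ · · ♟ · · · ·│6
5│· · · · ♟ · · ·│5
4│· · · · · · ♕ ·│4
3│· · · · ♙ · · ·│3
2│♙ ♙ ♙ ♙ · ♙ ♙ ♙│2
1│♖ ♘ ♗ · ♔ · ♘ ♖│1
  ─────────────────
  a b c d e f g h


e8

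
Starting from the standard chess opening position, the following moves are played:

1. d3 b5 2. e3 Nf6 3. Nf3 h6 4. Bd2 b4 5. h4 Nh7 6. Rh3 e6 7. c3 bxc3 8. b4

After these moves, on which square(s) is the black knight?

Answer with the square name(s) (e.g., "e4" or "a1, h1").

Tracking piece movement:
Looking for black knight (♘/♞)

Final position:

  a b c d e f g h
  ─────────────────
8│♜ ♞ ♝ ♛ ♚ ♝ · ♜│8
7│♟ · ♟ ♟ · ♟ ♟ ♞│7
6│· · · · ♟ · · ♟│6
5│· · · · · · · ·│5
4│· ♙ · · · · · ♙│4
3│· · ♟ ♙ ♙ ♘ · ♖│3
2│♙ · · ♗ · ♙ ♙ ·│2
1│♖ ♘ · ♕ ♔ ♗ · ·│1
  ─────────────────
  a b c d e f g h


b8, h7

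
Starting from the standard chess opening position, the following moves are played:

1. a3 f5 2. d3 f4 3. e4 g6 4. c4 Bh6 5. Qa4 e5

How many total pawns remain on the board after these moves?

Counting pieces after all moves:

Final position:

  a b c d e f g h
  ─────────────────
8│♜ ♞ ♝ ♛ ♚ · ♞ ♜│8
7│♟ ♟ ♟ ♟ · · · ♟│7
6│· · · · · · ♟ ♝│6
5│· · · · ♟ · · ·│5
4│♕ · ♙ · ♙ ♟ · ·│4
3│♙ · · ♙ · · · ·│3
2│· ♙ · · · ♙ ♙ ♙│2
1│♖ ♘ ♗ · ♔ ♗ ♘ ♖│1
  ─────────────────
  a b c d e f g h


16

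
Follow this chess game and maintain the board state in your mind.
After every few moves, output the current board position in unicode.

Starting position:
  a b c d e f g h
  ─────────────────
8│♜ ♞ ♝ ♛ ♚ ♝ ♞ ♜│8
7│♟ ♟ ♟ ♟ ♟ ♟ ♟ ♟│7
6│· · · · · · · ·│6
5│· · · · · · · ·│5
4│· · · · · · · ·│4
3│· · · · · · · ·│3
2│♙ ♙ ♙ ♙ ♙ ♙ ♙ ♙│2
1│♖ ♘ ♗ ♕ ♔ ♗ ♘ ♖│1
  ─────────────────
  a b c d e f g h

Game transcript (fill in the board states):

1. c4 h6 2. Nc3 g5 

  a b c d e f g h
  ─────────────────
8│♜ ♞ ♝ ♛ ♚ ♝ ♞ ♜│8
7│♟ ♟ ♟ ♟ ♟ ♟ · ·│7
6│· · · · · · · ♟│6
5│· · · · · · ♟ ·│5
4│· · ♙ · · · · ·│4
3│· · ♘ · · · · ·│3
2│♙ ♙ · ♙ ♙ ♙ ♙ ♙│2
1│♖ · ♗ ♕ ♔ ♗ ♘ ♖│1
  ─────────────────
  a b c d e f g h

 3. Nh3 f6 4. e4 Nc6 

  a b c d e f g h
  ─────────────────
8│♜ · ♝ ♛ ♚ ♝ ♞ ♜│8
7│♟ ♟ ♟ ♟ ♟ · · ·│7
6│· · ♞ · · ♟ · ♟│6
5│· · · · · · ♟ ·│5
4│· · ♙ · ♙ · · ·│4
3│· · ♘ · · · · ♘│3
2│♙ ♙ · ♙ · ♙ ♙ ♙│2
1│♖ · ♗ ♕ ♔ ♗ · ♖│1
  ─────────────────
  a b c d e f g h

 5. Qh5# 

  a b c d e f g h
  ─────────────────
8│♜ · ♝ ♛ ♚ ♝ ♞ ♜│8
7│♟ ♟ ♟ ♟ ♟ · · ·│7
6│· · ♞ · · ♟ · ♟│6
5│· · · · · · ♟ ♕│5
4│· · ♙ · ♙ · · ·│4
3│· · ♘ · · · · ♘│3
2│♙ ♙ · ♙ · ♙ ♙ ♙│2
1│♖ · ♗ · ♔ ♗ · ♖│1
  ─────────────────
  a b c d e f g h


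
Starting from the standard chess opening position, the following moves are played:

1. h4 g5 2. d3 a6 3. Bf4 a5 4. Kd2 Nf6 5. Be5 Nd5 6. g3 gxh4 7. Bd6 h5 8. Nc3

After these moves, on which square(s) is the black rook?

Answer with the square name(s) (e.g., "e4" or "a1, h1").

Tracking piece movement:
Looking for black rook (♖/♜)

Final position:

  a b c d e f g h
  ─────────────────
8│♜ ♞ ♝ ♛ ♚ ♝ · ♜│8
7│· ♟ ♟ ♟ ♟ ♟ · ·│7
6│· · · ♗ · · · ·│6
5│♟ · · ♞ · · · ♟│5
4│· · · · · · · ♟│4
3│· · ♘ ♙ · · ♙ ·│3
2│♙ ♙ ♙ ♔ ♙ ♙ · ·│2
1│♖ · · ♕ · ♗ ♘ ♖│1
  ─────────────────
  a b c d e f g h


a8, h8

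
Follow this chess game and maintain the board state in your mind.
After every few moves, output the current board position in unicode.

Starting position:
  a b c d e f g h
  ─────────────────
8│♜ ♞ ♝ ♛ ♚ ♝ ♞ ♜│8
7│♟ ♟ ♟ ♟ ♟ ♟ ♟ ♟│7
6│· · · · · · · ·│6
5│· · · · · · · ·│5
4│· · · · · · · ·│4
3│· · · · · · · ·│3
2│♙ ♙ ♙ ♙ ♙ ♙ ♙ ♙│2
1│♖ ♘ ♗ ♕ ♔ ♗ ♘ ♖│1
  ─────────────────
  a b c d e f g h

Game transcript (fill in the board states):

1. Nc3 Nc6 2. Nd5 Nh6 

  a b c d e f g h
  ─────────────────
8│♜ · ♝ ♛ ♚ ♝ · ♜│8
7│♟ ♟ ♟ ♟ ♟ ♟ ♟ ♟│7
6│· · ♞ · · · · ♞│6
5│· · · ♘ · · · ·│5
4│· · · · · · · ·│4
3│· · · · · · · ·│3
2│♙ ♙ ♙ ♙ ♙ ♙ ♙ ♙│2
1│♖ · ♗ ♕ ♔ ♗ ♘ ♖│1
  ─────────────────
  a b c d e f g h

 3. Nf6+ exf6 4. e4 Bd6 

  a b c d e f g h
  ─────────────────
8│♜ · ♝ ♛ ♚ · · ♜│8
7│♟ ♟ ♟ ♟ · ♟ ♟ ♟│7
6│· · ♞ ♝ · ♟ · ♞│6
5│· · · · · · · ·│5
4│· · · · ♙ · · ·│4
3│· · · · · · · ·│3
2│♙ ♙ ♙ ♙ · ♙ ♙ ♙│2
1│♖ · ♗ ♕ ♔ ♗ ♘ ♖│1
  ─────────────────
  a b c d e f g h

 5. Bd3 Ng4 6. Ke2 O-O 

  a b c d e f g h
  ─────────────────
8│♜ · ♝ ♛ · ♜ ♚ ·│8
7│♟ ♟ ♟ ♟ · ♟ ♟ ♟│7
6│· · ♞ ♝ · ♟ · ·│6
5│· · · · · · · ·│5
4│· · · · ♙ · ♞ ·│4
3│· · · ♗ · · · ·│3
2│♙ ♙ ♙ ♙ ♔ ♙ ♙ ♙│2
1│♖ · ♗ ♕ · · ♘ ♖│1
  ─────────────────
  a b c d e f g h

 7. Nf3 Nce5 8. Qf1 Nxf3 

  a b c d e f g h
  ─────────────────
8│♜ · ♝ ♛ · ♜ ♚ ·│8
7│♟ ♟ ♟ ♟ · ♟ ♟ ♟│7
6│· · · ♝ · ♟ · ·│6
5│· · · · · · · ·│5
4│· · · · ♙ · ♞ ·│4
3│· · · ♗ · ♞ · ·│3
2│♙ ♙ ♙ ♙ ♔ ♙ ♙ ♙│2
1│♖ · ♗ · · ♕ · ♖│1
  ─────────────────
  a b c d e f g h



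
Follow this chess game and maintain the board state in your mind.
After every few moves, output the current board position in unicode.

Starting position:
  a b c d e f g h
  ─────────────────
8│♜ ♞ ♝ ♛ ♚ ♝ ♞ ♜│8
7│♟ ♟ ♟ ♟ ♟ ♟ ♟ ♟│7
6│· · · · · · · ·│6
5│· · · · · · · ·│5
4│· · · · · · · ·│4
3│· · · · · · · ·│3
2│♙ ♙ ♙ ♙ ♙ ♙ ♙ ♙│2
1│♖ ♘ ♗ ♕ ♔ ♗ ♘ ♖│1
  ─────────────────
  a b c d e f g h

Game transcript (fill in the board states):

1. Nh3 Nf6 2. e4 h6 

  a b c d e f g h
  ─────────────────
8│♜ ♞ ♝ ♛ ♚ ♝ · ♜│8
7│♟ ♟ ♟ ♟ ♟ ♟ ♟ ·│7
6│· · · · · ♞ · ♟│6
5│· · · · · · · ·│5
4│· · · · ♙ · · ·│4
3│· · · · · · · ♘│3
2│♙ ♙ ♙ ♙ · ♙ ♙ ♙│2
1│♖ ♘ ♗ ♕ ♔ ♗ · ♖│1
  ─────────────────
  a b c d e f g h

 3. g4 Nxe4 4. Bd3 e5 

  a b c d e f g h
  ─────────────────
8│♜ ♞ ♝ ♛ ♚ ♝ · ♜│8
7│♟ ♟ ♟ ♟ · ♟ ♟ ·│7
6│· · · · · · · ♟│6
5│· · · · ♟ · · ·│5
4│· · · · ♞ · ♙ ·│4
3│· · · ♗ · · · ♘│3
2│♙ ♙ ♙ ♙ · ♙ · ♙│2
1│♖ ♘ ♗ ♕ ♔ · · ♖│1
  ─────────────────
  a b c d e f g h

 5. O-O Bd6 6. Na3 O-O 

  a b c d e f g h
  ─────────────────
8│♜ ♞ ♝ ♛ · ♜ ♚ ·│8
7│♟ ♟ ♟ ♟ · ♟ ♟ ·│7
6│· · · ♝ · · · ♟│6
5│· · · · ♟ · · ·│5
4│· · · · ♞ · ♙ ·│4
3│♘ · · ♗ · · · ♘│3
2│♙ ♙ ♙ ♙ · ♙ · ♙│2
1│♖ · ♗ ♕ · ♖ ♔ ·│1
  ─────────────────
  a b c d e f g h

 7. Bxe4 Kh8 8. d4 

  a b c d e f g h
  ─────────────────
8│♜ ♞ ♝ ♛ · ♜ · ♚│8
7│♟ ♟ ♟ ♟ · ♟ ♟ ·│7
6│· · · ♝ · · · ♟│6
5│· · · · ♟ · · ·│5
4│· · · ♙ ♗ · ♙ ·│4
3│♘ · · · · · · ♘│3
2│♙ ♙ ♙ · · ♙ · ♙│2
1│♖ · ♗ ♕ · ♖ ♔ ·│1
  ─────────────────
  a b c d e f g h


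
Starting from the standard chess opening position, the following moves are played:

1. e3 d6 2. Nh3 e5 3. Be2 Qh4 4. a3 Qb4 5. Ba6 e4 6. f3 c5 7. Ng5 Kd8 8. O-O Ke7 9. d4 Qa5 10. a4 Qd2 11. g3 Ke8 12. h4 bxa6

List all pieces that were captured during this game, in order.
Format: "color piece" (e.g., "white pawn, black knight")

Tracking captures:
  bxa6: captured white bishop

white bishop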